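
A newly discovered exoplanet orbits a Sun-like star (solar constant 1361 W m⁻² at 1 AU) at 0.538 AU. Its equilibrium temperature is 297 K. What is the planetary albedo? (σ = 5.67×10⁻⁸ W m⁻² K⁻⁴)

Flux at 0.538 AU: S = 1361/0.538² = 4700 W m⁻².
From T_eq⁴ = S(1−A)/(4σ): 1−A = 4σT_eq⁴/S.
1−A = 4 × 5.67×10⁻⁸ × (297)⁴ / 4700 = 0.375.

A ≈ 0.62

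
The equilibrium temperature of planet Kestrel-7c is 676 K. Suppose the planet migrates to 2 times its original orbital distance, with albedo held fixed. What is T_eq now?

T_eq ∝ L^(1/4) · d^(−1/2).
T′ = 676 / 2^(1/2) = 478 K.

T_eq ≈ 478 K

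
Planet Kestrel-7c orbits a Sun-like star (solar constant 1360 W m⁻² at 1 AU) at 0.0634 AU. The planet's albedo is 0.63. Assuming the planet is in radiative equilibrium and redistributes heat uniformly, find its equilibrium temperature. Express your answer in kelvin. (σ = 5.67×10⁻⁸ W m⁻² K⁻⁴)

T_eq ≈ 862 K

Flux at 0.0634 AU: S = 1360/0.0634² = 3.38×10⁵ W m⁻².
Energy balance: absorbed = emitted ⇒ πR²·S(1−A) = 4πR²·σT_eq⁴, so T_eq⁴ = S(1−A)/(4σ).
T_eq = [3.38×10⁵ × 0.37 / (4 × 5.67×10⁻⁸)]^(1/4) = (5.52×10¹¹)^(1/4) = 862 K.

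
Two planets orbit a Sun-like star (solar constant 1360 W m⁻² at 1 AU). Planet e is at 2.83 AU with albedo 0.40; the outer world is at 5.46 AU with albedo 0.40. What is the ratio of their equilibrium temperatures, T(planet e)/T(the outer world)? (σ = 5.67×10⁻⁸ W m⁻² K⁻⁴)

T_eq = [S₀(1−A)/(4σd²)]^(1/4), so T ∝ (1−A)^(1/4) / √d.
T₁ = [1360×0.60/(4×5.67×10⁻⁸×2.83²)]^(1/4) = 145.59 K.
T₂ = [1360×0.60/(4×5.67×10⁻⁸×5.46²)]^(1/4) = 104.81 K.

T₁/T₂ ≈ 1.389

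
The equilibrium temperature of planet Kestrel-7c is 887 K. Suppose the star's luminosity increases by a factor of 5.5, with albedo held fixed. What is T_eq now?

T_eq ≈ 1360 K

T_eq ∝ L^(1/4) · d^(−1/2).
T′ = 887 × 5.5^(1/4) = 1360 K.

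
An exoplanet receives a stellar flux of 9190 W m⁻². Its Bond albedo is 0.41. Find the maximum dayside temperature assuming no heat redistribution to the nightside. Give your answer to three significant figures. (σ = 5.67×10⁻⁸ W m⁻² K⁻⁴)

With no redistribution each surface element balances locally: S(1−A) = σT⁴.
T = [9190 × 0.59 / 5.67×10⁻⁸]^(1/4) = (9.56×10¹⁰)^(1/4) = 556 K.

T_ss ≈ 556 K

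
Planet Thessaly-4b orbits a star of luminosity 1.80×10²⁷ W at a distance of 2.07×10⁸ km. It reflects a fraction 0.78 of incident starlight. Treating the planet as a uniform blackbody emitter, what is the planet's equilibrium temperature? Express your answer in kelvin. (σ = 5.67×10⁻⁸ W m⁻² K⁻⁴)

T_eq ≈ 239 K

d = 2.07×10⁸ km = 2.07×10¹¹ m.
Flux: S = L/(4πd²) = 1.80×10²⁷/(4π×(2.07×10¹¹)²) = 3340 W m⁻².
Energy balance: absorbed = emitted ⇒ πR²·S(1−A) = 4πR²·σT_eq⁴, so T_eq⁴ = S(1−A)/(4σ).
T_eq = [3340 × 0.22 / (4 × 5.67×10⁻⁸)]^(1/4) = (3.24×10⁹)^(1/4) = 239 K.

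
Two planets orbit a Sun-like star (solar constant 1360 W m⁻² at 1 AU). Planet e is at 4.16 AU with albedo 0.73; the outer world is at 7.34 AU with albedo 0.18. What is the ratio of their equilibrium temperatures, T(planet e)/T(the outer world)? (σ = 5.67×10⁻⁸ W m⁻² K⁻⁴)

T₁/T₂ ≈ 1.006

T_eq = [S₀(1−A)/(4σd²)]^(1/4), so T ∝ (1−A)^(1/4) / √d.
T₁ = [1360×0.27/(4×5.67×10⁻⁸×4.16²)]^(1/4) = 98.35 K.
T₂ = [1360×0.82/(4×5.67×10⁻⁸×7.34²)]^(1/4) = 97.74 K.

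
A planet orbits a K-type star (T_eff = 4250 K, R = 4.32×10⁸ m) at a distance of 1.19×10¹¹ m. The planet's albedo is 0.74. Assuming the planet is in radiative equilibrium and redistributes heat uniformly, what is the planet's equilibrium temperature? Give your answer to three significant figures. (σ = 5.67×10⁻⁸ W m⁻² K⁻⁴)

T_eq ≈ 129 K

L = 4πR_⋆²σT_⋆⁴ = 4π(4.32×10⁸)² × 5.67×10⁻⁸ × (4250)⁴ = 4.34×10²⁵ W.
S = L/(4πd²) = 244 W m⁻².
Energy balance: absorbed = emitted ⇒ πR²·S(1−A) = 4πR²·σT_eq⁴, so T_eq⁴ = S(1−A)/(4σ).
T_eq = [244 × 0.26 / (4 × 5.67×10⁻⁸)]^(1/4) = (2.79×10⁸)^(1/4) = 129 K.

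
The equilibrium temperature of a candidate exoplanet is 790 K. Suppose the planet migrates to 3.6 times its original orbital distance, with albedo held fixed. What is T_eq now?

T_eq ≈ 416 K

T_eq ∝ L^(1/4) · d^(−1/2).
T′ = 790 / 3.6^(1/2) = 416 K.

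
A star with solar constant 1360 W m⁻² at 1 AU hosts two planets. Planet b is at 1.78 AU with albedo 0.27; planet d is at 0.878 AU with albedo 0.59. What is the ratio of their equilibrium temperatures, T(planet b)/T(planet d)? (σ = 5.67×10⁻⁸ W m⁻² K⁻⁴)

T_eq = [S₀(1−A)/(4σd²)]^(1/4), so T ∝ (1−A)^(1/4) / √d.
T₁ = [1360×0.73/(4×5.67×10⁻⁸×1.78²)]^(1/4) = 192.79 K.
T₂ = [1360×0.41/(4×5.67×10⁻⁸×0.878²)]^(1/4) = 237.64 K.

T₁/T₂ ≈ 0.811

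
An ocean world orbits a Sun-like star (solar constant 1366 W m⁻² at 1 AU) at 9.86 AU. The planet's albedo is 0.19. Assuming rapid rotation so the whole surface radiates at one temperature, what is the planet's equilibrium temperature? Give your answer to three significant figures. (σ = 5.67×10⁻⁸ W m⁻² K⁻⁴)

Flux at 9.86 AU: S = 1366/9.86² = 14.1 W m⁻².
Energy balance: absorbed = emitted ⇒ πR²·S(1−A) = 4πR²·σT_eq⁴, so T_eq⁴ = S(1−A)/(4σ).
T_eq = [14.1 × 0.81 / (4 × 5.67×10⁻⁸)]^(1/4) = (5.02×10⁷)^(1/4) = 84.2 K.

T_eq ≈ 84.2 K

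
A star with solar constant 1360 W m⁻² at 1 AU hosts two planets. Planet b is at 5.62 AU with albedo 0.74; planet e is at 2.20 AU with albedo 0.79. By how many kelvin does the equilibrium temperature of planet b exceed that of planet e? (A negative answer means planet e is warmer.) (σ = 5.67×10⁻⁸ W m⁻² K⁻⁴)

ΔT ≈ -43.2 K

T_eq = [S₀(1−A)/(4σd²)]^(1/4), so T ∝ (1−A)^(1/4) / √d.
T₁ = [1360×0.26/(4×5.67×10⁻⁸×5.62²)]^(1/4) = 83.82 K.
T₂ = [1360×0.21/(4×5.67×10⁻⁸×2.20²)]^(1/4) = 127.00 K.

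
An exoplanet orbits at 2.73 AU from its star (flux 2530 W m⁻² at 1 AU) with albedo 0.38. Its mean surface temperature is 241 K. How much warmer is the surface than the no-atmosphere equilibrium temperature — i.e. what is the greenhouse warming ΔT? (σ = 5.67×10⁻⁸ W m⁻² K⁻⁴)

ΔT ≈ 66.5 K

S = 2530/2.73² = 339.5 W m⁻².
T_eq = [S(1−A)/(4σ)]^(1/4) = [339.5×0.62/(4×5.67×10⁻⁸)]^(1/4) = 174.5 K.
ΔT = T_surf − T_eq = 241 − 174.5.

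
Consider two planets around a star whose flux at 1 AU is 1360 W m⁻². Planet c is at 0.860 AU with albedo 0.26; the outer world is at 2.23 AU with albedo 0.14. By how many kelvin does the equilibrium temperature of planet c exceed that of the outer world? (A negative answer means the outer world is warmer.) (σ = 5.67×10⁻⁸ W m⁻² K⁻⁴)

T_eq = [S₀(1−A)/(4σd²)]^(1/4), so T ∝ (1−A)^(1/4) / √d.
T₁ = [1360×0.74/(4×5.67×10⁻⁸×0.860²)]^(1/4) = 278.31 K.
T₂ = [1360×0.86/(4×5.67×10⁻⁸×2.23²)]^(1/4) = 179.45 K.

ΔT ≈ 98.9 K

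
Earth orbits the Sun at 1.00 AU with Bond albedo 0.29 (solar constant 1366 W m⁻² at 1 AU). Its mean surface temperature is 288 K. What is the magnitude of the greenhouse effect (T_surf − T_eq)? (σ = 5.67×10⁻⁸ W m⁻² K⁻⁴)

ΔT ≈ 32.3 K

S = 1366/1.00² = 1366 W m⁻².
T_eq = [S(1−A)/(4σ)]^(1/4) = [1366×0.71/(4×5.67×10⁻⁸)]^(1/4) = 255.7 K.
ΔT = T_surf − T_eq = 288 − 255.7.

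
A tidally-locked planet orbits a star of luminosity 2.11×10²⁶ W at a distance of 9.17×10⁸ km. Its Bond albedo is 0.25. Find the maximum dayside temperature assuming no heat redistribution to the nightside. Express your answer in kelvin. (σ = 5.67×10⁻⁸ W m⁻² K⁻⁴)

d = 9.17×10⁸ km = 9.17×10¹¹ m.
Flux: S = L/(4πd²) = 2.11×10²⁶/(4π×(9.17×10¹¹)²) = 20.0 W m⁻².
With no redistribution each surface element balances locally: S(1−A) = σT⁴.
T = [20.0 × 0.75 / 5.67×10⁻⁸]^(1/4) = (2.64×10⁸)^(1/4) = 127 K.

T_ss ≈ 127 K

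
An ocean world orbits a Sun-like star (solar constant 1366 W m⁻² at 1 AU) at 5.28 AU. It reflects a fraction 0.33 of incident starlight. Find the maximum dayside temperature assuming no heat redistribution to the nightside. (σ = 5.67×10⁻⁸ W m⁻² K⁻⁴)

T_ss ≈ 155 K

Flux at 5.28 AU: S = 1366/5.28² = 49.0 W m⁻².
With no redistribution each surface element balances locally: S(1−A) = σT⁴.
T = [49.0 × 0.67 / 5.67×10⁻⁸]^(1/4) = (5.79×10⁸)^(1/4) = 155 K.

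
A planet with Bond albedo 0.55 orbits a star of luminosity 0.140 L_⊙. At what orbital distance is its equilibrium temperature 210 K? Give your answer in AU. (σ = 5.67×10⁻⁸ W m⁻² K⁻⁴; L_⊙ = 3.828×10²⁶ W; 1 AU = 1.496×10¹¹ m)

d ≈ 0.441 AU

L = 0.140 × 3.828×10²⁶ = 5.36×10²⁵ W.
From T_eq⁴ = L(1−A)/(16πσd²): d = √[L(1−A)/(16πσT_eq⁴)].
d = √[5.36×10²⁵ × 0.45 / (16π × 5.67×10⁻⁸ × (210)⁴)] = 6.60×10¹⁰ m = 0.441 AU.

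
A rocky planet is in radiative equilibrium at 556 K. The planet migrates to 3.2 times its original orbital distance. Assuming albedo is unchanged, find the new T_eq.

T_eq ∝ L^(1/4) · d^(−1/2).
T′ = 556 / 3.2^(1/2) = 311 K.

T_eq ≈ 311 K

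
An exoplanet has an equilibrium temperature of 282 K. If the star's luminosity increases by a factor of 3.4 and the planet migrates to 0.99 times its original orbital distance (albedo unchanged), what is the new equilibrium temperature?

T_eq ∝ L^(1/4) · d^(−1/2).
T′ = 282 × 3.4^(1/4) / 0.99^(1/2) = 385 K.

T_eq ≈ 385 K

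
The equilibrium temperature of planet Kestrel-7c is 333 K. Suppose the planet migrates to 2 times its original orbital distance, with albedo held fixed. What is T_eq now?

T_eq ≈ 235 K

T_eq ∝ L^(1/4) · d^(−1/2).
T′ = 333 / 2^(1/2) = 235 K.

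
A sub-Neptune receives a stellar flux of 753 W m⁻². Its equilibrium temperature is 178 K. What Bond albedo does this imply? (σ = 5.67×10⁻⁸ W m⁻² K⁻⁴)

A ≈ 0.70

From T_eq⁴ = S(1−A)/(4σ): 1−A = 4σT_eq⁴/S.
1−A = 4 × 5.67×10⁻⁸ × (178)⁴ / 753 = 0.302.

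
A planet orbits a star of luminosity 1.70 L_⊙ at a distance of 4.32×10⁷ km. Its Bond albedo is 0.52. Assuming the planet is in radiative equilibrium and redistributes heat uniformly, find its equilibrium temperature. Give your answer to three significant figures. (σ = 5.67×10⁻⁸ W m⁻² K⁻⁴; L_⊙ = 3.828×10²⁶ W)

d = 4.32×10⁷ km = 4.32×10¹⁰ m.
L = 1.70 × 3.828×10²⁶ = 6.51×10²⁶ W.
Flux: S = L/(4πd²) = 6.51×10²⁶/(4π×(4.32×10¹⁰)²) = 2.77×10⁴ W m⁻².
Energy balance: absorbed = emitted ⇒ πR²·S(1−A) = 4πR²·σT_eq⁴, so T_eq⁴ = S(1−A)/(4σ).
T_eq = [2.77×10⁴ × 0.48 / (4 × 5.67×10⁻⁸)]^(1/4) = (5.87×10¹⁰)^(1/4) = 492 K.

T_eq ≈ 492 K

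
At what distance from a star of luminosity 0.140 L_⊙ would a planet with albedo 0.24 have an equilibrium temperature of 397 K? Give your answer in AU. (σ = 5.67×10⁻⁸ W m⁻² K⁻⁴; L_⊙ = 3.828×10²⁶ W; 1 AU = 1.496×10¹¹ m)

d ≈ 0.160 AU

L = 0.140 × 3.828×10²⁶ = 5.36×10²⁵ W.
From T_eq⁴ = L(1−A)/(16πσd²): d = √[L(1−A)/(16πσT_eq⁴)].
d = √[5.36×10²⁵ × 0.76 / (16π × 5.67×10⁻⁸ × (397)⁴)] = 2.40×10¹⁰ m = 0.160 AU.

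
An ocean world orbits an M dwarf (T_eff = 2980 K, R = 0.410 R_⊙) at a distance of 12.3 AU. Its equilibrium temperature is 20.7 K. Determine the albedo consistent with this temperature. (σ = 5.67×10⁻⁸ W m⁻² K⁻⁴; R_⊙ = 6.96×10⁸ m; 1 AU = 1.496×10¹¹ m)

R_⋆ = 0.410 × 6.96×10⁸ = 2.85×10⁸ m.
d = 12.3 AU = 1.84×10¹² m.
L = 4πR_⋆²σT_⋆⁴ = 4π(2.85×10⁸)² × 5.67×10⁻⁸ × (2980)⁴ = 4.58×10²⁴ W.
S = L/(4πd²) = 0.108 W m⁻².
From T_eq⁴ = S(1−A)/(4σ): 1−A = 4σT_eq⁴/S.
1−A = 4 × 5.67×10⁻⁸ × (20.7)⁴ / 0.108 = 0.387.

A ≈ 0.61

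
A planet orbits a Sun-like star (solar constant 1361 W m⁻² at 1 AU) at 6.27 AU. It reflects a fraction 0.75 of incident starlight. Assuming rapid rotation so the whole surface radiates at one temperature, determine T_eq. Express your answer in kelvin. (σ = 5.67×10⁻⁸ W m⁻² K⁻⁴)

Flux at 6.27 AU: S = 1361/6.27² = 34.6 W m⁻².
Energy balance: absorbed = emitted ⇒ πR²·S(1−A) = 4πR²·σT_eq⁴, so T_eq⁴ = S(1−A)/(4σ).
T_eq = [34.6 × 0.25 / (4 × 5.67×10⁻⁸)]^(1/4) = (3.82×10⁷)^(1/4) = 78.6 K.

T_eq ≈ 78.6 K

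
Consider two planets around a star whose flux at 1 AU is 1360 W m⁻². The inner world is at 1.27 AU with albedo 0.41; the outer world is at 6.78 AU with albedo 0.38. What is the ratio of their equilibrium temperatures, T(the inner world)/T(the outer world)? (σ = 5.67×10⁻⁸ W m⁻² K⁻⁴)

T_eq = [S₀(1−A)/(4σd²)]^(1/4), so T ∝ (1−A)^(1/4) / √d.
T₁ = [1360×0.59/(4×5.67×10⁻⁸×1.27²)]^(1/4) = 216.41 K.
T₂ = [1360×0.62/(4×5.67×10⁻⁸×6.78²)]^(1/4) = 94.83 K.

T₁/T₂ ≈ 2.282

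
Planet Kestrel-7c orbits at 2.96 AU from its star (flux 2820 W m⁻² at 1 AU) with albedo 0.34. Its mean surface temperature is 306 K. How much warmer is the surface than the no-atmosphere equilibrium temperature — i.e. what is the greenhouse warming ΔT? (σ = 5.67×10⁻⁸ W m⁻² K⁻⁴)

ΔT ≈ 131.1 K

S = 2820/2.96² = 321.9 W m⁻².
T_eq = [S(1−A)/(4σ)]^(1/4) = [321.9×0.66/(4×5.67×10⁻⁸)]^(1/4) = 174.9 K.
ΔT = T_surf − T_eq = 306 − 174.9.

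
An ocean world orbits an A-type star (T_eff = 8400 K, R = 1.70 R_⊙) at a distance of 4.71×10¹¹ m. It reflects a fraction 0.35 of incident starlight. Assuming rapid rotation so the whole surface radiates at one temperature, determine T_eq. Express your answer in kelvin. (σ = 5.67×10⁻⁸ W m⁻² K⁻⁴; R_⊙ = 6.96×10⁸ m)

R_⋆ = 1.70 × 6.96×10⁸ = 1.18×10⁹ m.
L = 4πR_⋆²σT_⋆⁴ = 4π(1.18×10⁹)² × 5.67×10⁻⁸ × (8400)⁴ = 4.97×10²⁷ W.
S = L/(4πd²) = 1780 W m⁻².
Energy balance: absorbed = emitted ⇒ πR²·S(1−A) = 4πR²·σT_eq⁴, so T_eq⁴ = S(1−A)/(4σ).
T_eq = [1780 × 0.65 / (4 × 5.67×10⁻⁸)]^(1/4) = (5.11×10⁹)^(1/4) = 267 K.

T_eq ≈ 267 K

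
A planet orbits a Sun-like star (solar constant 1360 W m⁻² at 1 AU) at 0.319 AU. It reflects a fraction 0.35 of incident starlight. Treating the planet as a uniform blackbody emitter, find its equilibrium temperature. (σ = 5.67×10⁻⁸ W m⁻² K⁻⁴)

T_eq ≈ 442 K

Flux at 0.319 AU: S = 1360/0.319² = 1.34×10⁴ W m⁻².
Energy balance: absorbed = emitted ⇒ πR²·S(1−A) = 4πR²·σT_eq⁴, so T_eq⁴ = S(1−A)/(4σ).
T_eq = [1.34×10⁴ × 0.65 / (4 × 5.67×10⁻⁸)]^(1/4) = (3.83×10¹⁰)^(1/4) = 442 K.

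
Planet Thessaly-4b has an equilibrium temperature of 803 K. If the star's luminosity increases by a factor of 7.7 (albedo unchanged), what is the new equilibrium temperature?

T_eq ∝ L^(1/4) · d^(−1/2).
T′ = 803 × 7.7^(1/4) = 1340 K.

T_eq ≈ 1340 K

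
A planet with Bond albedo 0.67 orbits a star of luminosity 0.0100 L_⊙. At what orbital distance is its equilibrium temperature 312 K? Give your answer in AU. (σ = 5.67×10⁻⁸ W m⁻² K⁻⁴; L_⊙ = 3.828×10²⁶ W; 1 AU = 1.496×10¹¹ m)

L = 0.0100 × 3.828×10²⁶ = 3.83×10²⁴ W.
From T_eq⁴ = L(1−A)/(16πσd²): d = √[L(1−A)/(16πσT_eq⁴)].
d = √[3.83×10²⁴ × 0.33 / (16π × 5.67×10⁻⁸ × (312)⁴)] = 6.84×10⁹ m = 0.0457 AU.

d ≈ 0.0457 AU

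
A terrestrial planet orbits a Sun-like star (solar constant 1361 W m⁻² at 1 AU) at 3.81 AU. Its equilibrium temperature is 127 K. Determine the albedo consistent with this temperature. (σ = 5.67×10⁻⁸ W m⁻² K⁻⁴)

A ≈ 0.37

Flux at 3.81 AU: S = 1361/3.81² = 93.8 W m⁻².
From T_eq⁴ = S(1−A)/(4σ): 1−A = 4σT_eq⁴/S.
1−A = 4 × 5.67×10⁻⁸ × (127)⁴ / 93.8 = 0.629.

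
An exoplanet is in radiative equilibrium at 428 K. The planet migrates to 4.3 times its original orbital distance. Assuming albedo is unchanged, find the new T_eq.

T_eq ≈ 206 K

T_eq ∝ L^(1/4) · d^(−1/2).
T′ = 428 / 4.3^(1/2) = 206 K.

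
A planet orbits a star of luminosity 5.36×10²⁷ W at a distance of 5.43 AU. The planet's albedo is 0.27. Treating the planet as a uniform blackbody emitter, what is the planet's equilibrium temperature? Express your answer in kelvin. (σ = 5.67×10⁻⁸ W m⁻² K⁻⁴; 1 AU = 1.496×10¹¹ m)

d = 5.43 AU = 8.12×10¹¹ m.
Flux: S = L/(4πd²) = 5.36×10²⁷/(4π×(8.12×10¹¹)²) = 646 W m⁻².
Energy balance: absorbed = emitted ⇒ πR²·S(1−A) = 4πR²·σT_eq⁴, so T_eq⁴ = S(1−A)/(4σ).
T_eq = [646 × 0.73 / (4 × 5.67×10⁻⁸)]^(1/4) = (2.08×10⁹)^(1/4) = 214 K.

T_eq ≈ 214 K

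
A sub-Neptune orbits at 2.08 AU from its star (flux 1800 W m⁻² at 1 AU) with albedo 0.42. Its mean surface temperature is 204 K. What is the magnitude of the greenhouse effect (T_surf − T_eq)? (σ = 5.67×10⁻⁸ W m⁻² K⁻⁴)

S = 1800/2.08² = 416.1 W m⁻².
T_eq = [S(1−A)/(4σ)]^(1/4) = [416.1×0.58/(4×5.67×10⁻⁸)]^(1/4) = 180.6 K.
ΔT = T_surf − T_eq = 204 − 180.6.

ΔT ≈ 23.4 K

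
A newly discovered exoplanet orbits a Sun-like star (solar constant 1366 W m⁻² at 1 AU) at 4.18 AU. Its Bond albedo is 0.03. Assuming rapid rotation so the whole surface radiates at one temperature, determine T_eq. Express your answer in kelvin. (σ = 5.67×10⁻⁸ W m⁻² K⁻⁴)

Flux at 4.18 AU: S = 1366/4.18² = 78.2 W m⁻².
Energy balance: absorbed = emitted ⇒ πR²·S(1−A) = 4πR²·σT_eq⁴, so T_eq⁴ = S(1−A)/(4σ).
T_eq = [78.2 × 0.97 / (4 × 5.67×10⁻⁸)]^(1/4) = (3.34×10⁸)^(1/4) = 135 K.

T_eq ≈ 135 K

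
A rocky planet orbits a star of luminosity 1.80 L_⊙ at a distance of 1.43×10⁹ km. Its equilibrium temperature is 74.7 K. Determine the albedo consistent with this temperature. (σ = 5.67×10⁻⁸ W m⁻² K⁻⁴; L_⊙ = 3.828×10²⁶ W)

A ≈ 0.74

d = 1.43×10⁹ km = 1.43×10¹² m.
L = 1.80 × 3.828×10²⁶ = 6.89×10²⁶ W.
Flux: S = L/(4πd²) = 6.89×10²⁶/(4π×(1.43×10¹²)²) = 26.8 W m⁻².
From T_eq⁴ = S(1−A)/(4σ): 1−A = 4σT_eq⁴/S.
1−A = 4 × 5.67×10⁻⁸ × (74.7)⁴ / 26.8 = 0.263.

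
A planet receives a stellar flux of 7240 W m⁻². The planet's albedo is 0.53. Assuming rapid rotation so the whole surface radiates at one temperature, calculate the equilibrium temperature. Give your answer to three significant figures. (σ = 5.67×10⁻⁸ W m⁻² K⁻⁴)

T_eq ≈ 350 K

Energy balance: absorbed = emitted ⇒ πR²·S(1−A) = 4πR²·σT_eq⁴, so T_eq⁴ = S(1−A)/(4σ).
T_eq = [7240 × 0.47 / (4 × 5.67×10⁻⁸)]^(1/4) = (1.50×10¹⁰)^(1/4) = 350 K.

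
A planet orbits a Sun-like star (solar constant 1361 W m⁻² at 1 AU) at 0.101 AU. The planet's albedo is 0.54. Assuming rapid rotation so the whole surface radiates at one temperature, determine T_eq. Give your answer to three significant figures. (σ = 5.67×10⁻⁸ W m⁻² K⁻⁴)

Flux at 0.101 AU: S = 1361/0.101² = 1.33×10⁵ W m⁻².
Energy balance: absorbed = emitted ⇒ πR²·S(1−A) = 4πR²·σT_eq⁴, so T_eq⁴ = S(1−A)/(4σ).
T_eq = [1.33×10⁵ × 0.46 / (4 × 5.67×10⁻⁸)]^(1/4) = (2.71×10¹¹)^(1/4) = 721 K.

T_eq ≈ 721 K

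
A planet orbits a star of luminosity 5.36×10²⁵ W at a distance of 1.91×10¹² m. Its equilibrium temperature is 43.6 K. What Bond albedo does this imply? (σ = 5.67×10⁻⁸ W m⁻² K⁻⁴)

A ≈ 0.30

Flux: S = L/(4πd²) = 5.36×10²⁵/(4π×(1.91×10¹²)²) = 1.17 W m⁻².
From T_eq⁴ = S(1−A)/(4σ): 1−A = 4σT_eq⁴/S.
1−A = 4 × 5.67×10⁻⁸ × (43.6)⁴ / 1.17 = 0.701.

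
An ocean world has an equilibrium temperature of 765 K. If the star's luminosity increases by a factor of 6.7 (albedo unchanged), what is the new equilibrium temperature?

T_eq ∝ L^(1/4) · d^(−1/2).
T′ = 765 × 6.7^(1/4) = 1230 K.

T_eq ≈ 1230 K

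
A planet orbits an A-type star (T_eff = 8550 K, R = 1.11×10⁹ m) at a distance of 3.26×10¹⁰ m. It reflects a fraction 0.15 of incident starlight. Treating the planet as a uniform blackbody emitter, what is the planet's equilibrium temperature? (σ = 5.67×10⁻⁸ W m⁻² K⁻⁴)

T_eq ≈ 1070 K

L = 4πR_⋆²σT_⋆⁴ = 4π(1.11×10⁹)² × 5.67×10⁻⁸ × (8550)⁴ = 4.69×10²⁷ W.
S = L/(4πd²) = 3.51×10⁵ W m⁻².
Energy balance: absorbed = emitted ⇒ πR²·S(1−A) = 4πR²·σT_eq⁴, so T_eq⁴ = S(1−A)/(4σ).
T_eq = [3.51×10⁵ × 0.85 / (4 × 5.67×10⁻⁸)]^(1/4) = (1.32×10¹²)^(1/4) = 1070 K.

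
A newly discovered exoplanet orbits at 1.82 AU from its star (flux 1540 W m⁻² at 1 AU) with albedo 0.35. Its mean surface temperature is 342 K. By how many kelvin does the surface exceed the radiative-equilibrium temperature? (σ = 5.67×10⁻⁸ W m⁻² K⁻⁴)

S = 1540/1.82² = 464.9 W m⁻².
T_eq = [S(1−A)/(4σ)]^(1/4) = [464.9×0.65/(4×5.67×10⁻⁸)]^(1/4) = 191.1 K.
ΔT = T_surf − T_eq = 342 − 191.1.

ΔT ≈ 150.9 K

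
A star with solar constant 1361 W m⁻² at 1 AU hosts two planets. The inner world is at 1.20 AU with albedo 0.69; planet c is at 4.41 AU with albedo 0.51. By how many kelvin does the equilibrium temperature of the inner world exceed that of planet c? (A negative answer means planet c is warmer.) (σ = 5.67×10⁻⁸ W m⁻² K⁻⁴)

T_eq = [S₀(1−A)/(4σd²)]^(1/4), so T ∝ (1−A)^(1/4) / √d.
T₁ = [1361×0.31/(4×5.67×10⁻⁸×1.20²)]^(1/4) = 189.58 K.
T₂ = [1361×0.49/(4×5.67×10⁻⁸×4.41²)]^(1/4) = 110.89 K.

ΔT ≈ 78.7 K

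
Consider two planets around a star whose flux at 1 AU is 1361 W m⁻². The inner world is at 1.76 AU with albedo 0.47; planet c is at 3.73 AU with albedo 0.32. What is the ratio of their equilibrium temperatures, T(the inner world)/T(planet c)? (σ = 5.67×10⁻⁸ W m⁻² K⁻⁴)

T₁/T₂ ≈ 1.368

T_eq = [S₀(1−A)/(4σd²)]^(1/4), so T ∝ (1−A)^(1/4) / √d.
T₁ = [1361×0.53/(4×5.67×10⁻⁸×1.76²)]^(1/4) = 179.01 K.
T₂ = [1361×0.68/(4×5.67×10⁻⁸×3.73²)]^(1/4) = 130.87 K.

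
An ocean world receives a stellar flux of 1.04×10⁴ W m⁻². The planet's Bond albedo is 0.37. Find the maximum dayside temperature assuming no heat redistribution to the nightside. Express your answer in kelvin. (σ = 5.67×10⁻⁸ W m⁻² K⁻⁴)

With no redistribution each surface element balances locally: S(1−A) = σT⁴.
T = [1.04×10⁴ × 0.63 / 5.67×10⁻⁸]^(1/4) = (1.16×10¹¹)^(1/4) = 583 K.

T_ss ≈ 583 K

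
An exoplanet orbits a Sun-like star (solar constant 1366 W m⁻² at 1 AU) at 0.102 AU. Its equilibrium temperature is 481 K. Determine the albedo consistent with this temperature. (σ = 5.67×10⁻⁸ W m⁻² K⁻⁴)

Flux at 0.102 AU: S = 1366/0.102² = 1.31×10⁵ W m⁻².
From T_eq⁴ = S(1−A)/(4σ): 1−A = 4σT_eq⁴/S.
1−A = 4 × 5.67×10⁻⁸ × (481)⁴ / 1.31×10⁵ = 0.092.

A ≈ 0.91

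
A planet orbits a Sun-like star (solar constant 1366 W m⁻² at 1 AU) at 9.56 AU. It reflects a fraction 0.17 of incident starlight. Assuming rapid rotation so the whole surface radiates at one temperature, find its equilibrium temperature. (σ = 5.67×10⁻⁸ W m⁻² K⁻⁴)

Flux at 9.56 AU: S = 1366/9.56² = 14.9 W m⁻².
Energy balance: absorbed = emitted ⇒ πR²·S(1−A) = 4πR²·σT_eq⁴, so T_eq⁴ = S(1−A)/(4σ).
T_eq = [14.9 × 0.83 / (4 × 5.67×10⁻⁸)]^(1/4) = (5.47×10⁷)^(1/4) = 86.0 K.

T_eq ≈ 86.0 K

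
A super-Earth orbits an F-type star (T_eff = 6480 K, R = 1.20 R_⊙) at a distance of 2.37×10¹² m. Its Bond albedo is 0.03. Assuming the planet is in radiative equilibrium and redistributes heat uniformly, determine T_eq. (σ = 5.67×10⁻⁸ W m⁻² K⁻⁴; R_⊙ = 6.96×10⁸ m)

R_⋆ = 1.20 × 6.96×10⁸ = 8.35×10⁸ m.
L = 4πR_⋆²σT_⋆⁴ = 4π(8.35×10⁸)² × 5.67×10⁻⁸ × (6480)⁴ = 8.76×10²⁶ W.
S = L/(4πd²) = 12.4 W m⁻².
Energy balance: absorbed = emitted ⇒ πR²·S(1−A) = 4πR²·σT_eq⁴, so T_eq⁴ = S(1−A)/(4σ).
T_eq = [12.4 × 0.97 / (4 × 5.67×10⁻⁸)]^(1/4) = (5.31×10⁷)^(1/4) = 85.4 K.

T_eq ≈ 85.4 K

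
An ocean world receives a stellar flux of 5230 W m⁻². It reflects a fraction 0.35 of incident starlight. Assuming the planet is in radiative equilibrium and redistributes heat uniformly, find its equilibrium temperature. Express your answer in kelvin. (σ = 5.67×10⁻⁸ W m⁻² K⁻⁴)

T_eq ≈ 350 K

Energy balance: absorbed = emitted ⇒ πR²·S(1−A) = 4πR²·σT_eq⁴, so T_eq⁴ = S(1−A)/(4σ).
T_eq = [5230 × 0.65 / (4 × 5.67×10⁻⁸)]^(1/4) = (1.50×10¹⁰)^(1/4) = 350 K.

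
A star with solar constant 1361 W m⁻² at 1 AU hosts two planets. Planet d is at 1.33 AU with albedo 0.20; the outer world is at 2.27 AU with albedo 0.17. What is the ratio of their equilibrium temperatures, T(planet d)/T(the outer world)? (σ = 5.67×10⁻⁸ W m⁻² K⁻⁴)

T₁/T₂ ≈ 1.294

T_eq = [S₀(1−A)/(4σd²)]^(1/4), so T ∝ (1−A)^(1/4) / √d.
T₁ = [1361×0.80/(4×5.67×10⁻⁸×1.33²)]^(1/4) = 228.24 K.
T₂ = [1361×0.83/(4×5.67×10⁻⁸×2.27²)]^(1/4) = 176.32 K.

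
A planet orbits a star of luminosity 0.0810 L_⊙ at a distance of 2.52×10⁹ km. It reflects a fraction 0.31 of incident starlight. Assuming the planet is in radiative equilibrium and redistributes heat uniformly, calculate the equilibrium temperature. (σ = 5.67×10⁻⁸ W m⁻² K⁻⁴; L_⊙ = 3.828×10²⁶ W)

T_eq ≈ 33.0 K

d = 2.52×10⁹ km = 2.52×10¹² m.
L = 0.0810 × 3.828×10²⁶ = 3.10×10²⁵ W.
Flux: S = L/(4πd²) = 3.10×10²⁵/(4π×(2.52×10¹²)²) = 0.389 W m⁻².
Energy balance: absorbed = emitted ⇒ πR²·S(1−A) = 4πR²·σT_eq⁴, so T_eq⁴ = S(1−A)/(4σ).
T_eq = [0.389 × 0.69 / (4 × 5.67×10⁻⁸)]^(1/4) = (1.18×10⁶)^(1/4) = 33.0 K.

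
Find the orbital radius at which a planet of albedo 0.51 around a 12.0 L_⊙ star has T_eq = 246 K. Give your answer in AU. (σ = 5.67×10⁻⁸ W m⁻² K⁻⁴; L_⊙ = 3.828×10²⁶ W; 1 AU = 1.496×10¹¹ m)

d ≈ 3.10 AU

L = 12.0 × 3.828×10²⁶ = 4.59×10²⁷ W.
From T_eq⁴ = L(1−A)/(16πσd²): d = √[L(1−A)/(16πσT_eq⁴)].
d = √[4.59×10²⁷ × 0.49 / (16π × 5.67×10⁻⁸ × (246)⁴)] = 4.64×10¹¹ m = 3.10 AU.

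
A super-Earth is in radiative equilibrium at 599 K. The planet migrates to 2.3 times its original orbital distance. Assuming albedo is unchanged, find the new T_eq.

T_eq ∝ L^(1/4) · d^(−1/2).
T′ = 599 / 2.3^(1/2) = 395 K.

T_eq ≈ 395 K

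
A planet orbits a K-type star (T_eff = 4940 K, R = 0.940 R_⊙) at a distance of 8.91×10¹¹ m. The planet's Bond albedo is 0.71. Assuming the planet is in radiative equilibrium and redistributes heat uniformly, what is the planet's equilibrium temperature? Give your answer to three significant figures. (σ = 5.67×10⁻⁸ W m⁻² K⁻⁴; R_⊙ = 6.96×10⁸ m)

T_eq ≈ 69.5 K

R_⋆ = 0.940 × 6.96×10⁸ = 6.54×10⁸ m.
L = 4πR_⋆²σT_⋆⁴ = 4π(6.54×10⁸)² × 5.67×10⁻⁸ × (4940)⁴ = 1.82×10²⁶ W.
S = L/(4πd²) = 18.2 W m⁻².
Energy balance: absorbed = emitted ⇒ πR²·S(1−A) = 4πR²·σT_eq⁴, so T_eq⁴ = S(1−A)/(4σ).
T_eq = [18.2 × 0.29 / (4 × 5.67×10⁻⁸)]^(1/4) = (2.33×10⁷)^(1/4) = 69.5 K.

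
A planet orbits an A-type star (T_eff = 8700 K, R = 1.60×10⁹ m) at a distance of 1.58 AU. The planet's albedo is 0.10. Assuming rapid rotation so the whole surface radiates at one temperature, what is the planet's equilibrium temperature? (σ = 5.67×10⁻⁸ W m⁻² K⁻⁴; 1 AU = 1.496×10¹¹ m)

T_eq ≈ 493 K

d = 1.58 AU = 2.36×10¹¹ m.
L = 4πR_⋆²σT_⋆⁴ = 4π(1.60×10⁹)² × 5.67×10⁻⁸ × (8700)⁴ = 1.04×10²⁸ W.
S = L/(4πd²) = 1.49×10⁴ W m⁻².
Energy balance: absorbed = emitted ⇒ πR²·S(1−A) = 4πR²·σT_eq⁴, so T_eq⁴ = S(1−A)/(4σ).
T_eq = [1.49×10⁴ × 0.90 / (4 × 5.67×10⁻⁸)]^(1/4) = (5.91×10¹⁰)^(1/4) = 493 K.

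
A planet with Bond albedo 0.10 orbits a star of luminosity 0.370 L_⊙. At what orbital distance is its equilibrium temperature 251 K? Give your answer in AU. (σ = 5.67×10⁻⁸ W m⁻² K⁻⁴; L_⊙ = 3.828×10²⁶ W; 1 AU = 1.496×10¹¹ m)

d ≈ 0.710 AU

L = 0.370 × 3.828×10²⁶ = 1.42×10²⁶ W.
From T_eq⁴ = L(1−A)/(16πσd²): d = √[L(1−A)/(16πσT_eq⁴)].
d = √[1.42×10²⁶ × 0.90 / (16π × 5.67×10⁻⁸ × (251)⁴)] = 1.06×10¹¹ m = 0.710 AU.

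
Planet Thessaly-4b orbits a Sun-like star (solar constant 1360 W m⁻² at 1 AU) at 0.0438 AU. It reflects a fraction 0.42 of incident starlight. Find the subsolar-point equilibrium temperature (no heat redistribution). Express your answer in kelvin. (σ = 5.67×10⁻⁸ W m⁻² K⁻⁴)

Flux at 0.0438 AU: S = 1360/0.0438² = 7.09×10⁵ W m⁻².
At the subsolar point the surface absorbs S(1−A) and emits σT⁴ per unit area — no factor of 4, since only the local patch is in balance.
T = [7.09×10⁵ × 0.58 / 5.67×10⁻⁸]^(1/4) = (7.25×10¹²)^(1/4) = 1640 K.

T_ss ≈ 1640 K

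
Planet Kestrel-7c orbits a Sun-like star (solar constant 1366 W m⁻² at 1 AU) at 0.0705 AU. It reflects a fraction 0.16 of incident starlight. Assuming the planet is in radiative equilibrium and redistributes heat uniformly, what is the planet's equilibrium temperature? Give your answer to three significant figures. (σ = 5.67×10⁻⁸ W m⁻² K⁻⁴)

T_eq ≈ 1000 K

Flux at 0.0705 AU: S = 1366/0.0705² = 2.75×10⁵ W m⁻².
Energy balance: absorbed = emitted ⇒ πR²·S(1−A) = 4πR²·σT_eq⁴, so T_eq⁴ = S(1−A)/(4σ).
T_eq = [2.75×10⁵ × 0.84 / (4 × 5.67×10⁻⁸)]^(1/4) = (1.02×10¹²)^(1/4) = 1000 K.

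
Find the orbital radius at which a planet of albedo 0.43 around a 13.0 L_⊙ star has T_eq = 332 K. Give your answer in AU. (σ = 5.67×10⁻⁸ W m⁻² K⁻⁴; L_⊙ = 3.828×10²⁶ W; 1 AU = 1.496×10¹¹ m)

d ≈ 1.91 AU

L = 13.0 × 3.828×10²⁶ = 4.98×10²⁷ W.
From T_eq⁴ = L(1−A)/(16πσd²): d = √[L(1−A)/(16πσT_eq⁴)].
d = √[4.98×10²⁷ × 0.57 / (16π × 5.67×10⁻⁸ × (332)⁴)] = 2.86×10¹¹ m = 1.91 AU.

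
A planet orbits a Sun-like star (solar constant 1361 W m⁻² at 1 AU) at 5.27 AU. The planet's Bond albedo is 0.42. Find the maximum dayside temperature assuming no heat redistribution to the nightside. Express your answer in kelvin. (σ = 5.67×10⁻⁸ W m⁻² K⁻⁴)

Flux at 5.27 AU: S = 1361/5.27² = 49.0 W m⁻².
With no redistribution each surface element balances locally: S(1−A) = σT⁴.
T = [49.0 × 0.58 / 5.67×10⁻⁸]^(1/4) = (5.01×10⁸)^(1/4) = 150 K.

T_ss ≈ 150 K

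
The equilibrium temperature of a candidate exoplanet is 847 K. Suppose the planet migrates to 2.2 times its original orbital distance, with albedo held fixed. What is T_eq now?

T_eq ≈ 571 K

T_eq ∝ L^(1/4) · d^(−1/2).
T′ = 847 / 2.2^(1/2) = 571 K.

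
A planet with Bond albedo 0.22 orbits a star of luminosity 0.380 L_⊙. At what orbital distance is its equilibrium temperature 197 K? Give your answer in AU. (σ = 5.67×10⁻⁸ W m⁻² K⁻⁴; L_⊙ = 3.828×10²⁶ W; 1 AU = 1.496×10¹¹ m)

d ≈ 1.09 AU

L = 0.380 × 3.828×10²⁶ = 1.45×10²⁶ W.
From T_eq⁴ = L(1−A)/(16πσd²): d = √[L(1−A)/(16πσT_eq⁴)].
d = √[1.45×10²⁶ × 0.78 / (16π × 5.67×10⁻⁸ × (197)⁴)] = 1.63×10¹¹ m = 1.09 AU.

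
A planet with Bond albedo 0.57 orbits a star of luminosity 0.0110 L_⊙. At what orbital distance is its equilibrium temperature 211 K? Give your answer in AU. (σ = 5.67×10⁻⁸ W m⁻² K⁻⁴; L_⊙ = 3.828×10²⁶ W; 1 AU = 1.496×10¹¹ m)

L = 0.0110 × 3.828×10²⁶ = 4.21×10²⁴ W.
From T_eq⁴ = L(1−A)/(16πσd²): d = √[L(1−A)/(16πσT_eq⁴)].
d = √[4.21×10²⁴ × 0.43 / (16π × 5.67×10⁻⁸ × (211)⁴)] = 1.79×10¹⁰ m = 0.120 AU.

d ≈ 0.120 AU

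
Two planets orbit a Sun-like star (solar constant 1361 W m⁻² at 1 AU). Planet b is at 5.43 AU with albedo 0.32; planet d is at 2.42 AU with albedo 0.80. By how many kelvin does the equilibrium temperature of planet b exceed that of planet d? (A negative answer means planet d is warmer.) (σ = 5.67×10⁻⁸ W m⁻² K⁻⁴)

T_eq = [S₀(1−A)/(4σd²)]^(1/4), so T ∝ (1−A)^(1/4) / √d.
T₁ = [1361×0.68/(4×5.67×10⁻⁸×5.43²)]^(1/4) = 108.46 K.
T₂ = [1361×0.20/(4×5.67×10⁻⁸×2.42²)]^(1/4) = 119.65 K.

ΔT ≈ -11.2 K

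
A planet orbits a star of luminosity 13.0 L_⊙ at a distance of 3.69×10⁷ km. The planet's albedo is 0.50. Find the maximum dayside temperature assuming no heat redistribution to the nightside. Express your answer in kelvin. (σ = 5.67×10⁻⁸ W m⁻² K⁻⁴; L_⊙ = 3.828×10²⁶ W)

T_ss ≈ 1270 K

d = 3.69×10⁷ km = 3.69×10¹⁰ m.
L = 13.0 × 3.828×10²⁶ = 4.98×10²⁷ W.
Flux: S = L/(4πd²) = 4.98×10²⁷/(4π×(3.69×10¹⁰)²) = 2.91×10⁵ W m⁻².
With no redistribution each surface element balances locally: S(1−A) = σT⁴.
T = [2.91×10⁵ × 0.50 / 5.67×10⁻⁸]^(1/4) = (2.56×10¹²)^(1/4) = 1270 K.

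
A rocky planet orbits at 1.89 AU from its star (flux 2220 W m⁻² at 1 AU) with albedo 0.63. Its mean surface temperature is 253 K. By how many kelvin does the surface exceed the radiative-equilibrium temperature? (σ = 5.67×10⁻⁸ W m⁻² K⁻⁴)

ΔT ≈ 74.6 K

S = 2220/1.89² = 621.5 W m⁻².
T_eq = [S(1−A)/(4σ)]^(1/4) = [621.5×0.37/(4×5.67×10⁻⁸)]^(1/4) = 178.4 K.
ΔT = T_surf − T_eq = 253 − 178.4.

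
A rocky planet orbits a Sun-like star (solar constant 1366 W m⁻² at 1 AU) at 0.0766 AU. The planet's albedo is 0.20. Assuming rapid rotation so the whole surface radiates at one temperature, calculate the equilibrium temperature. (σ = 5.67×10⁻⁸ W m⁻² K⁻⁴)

Flux at 0.0766 AU: S = 1366/0.0766² = 2.33×10⁵ W m⁻².
Energy balance: absorbed = emitted ⇒ πR²·S(1−A) = 4πR²·σT_eq⁴, so T_eq⁴ = S(1−A)/(4σ).
T_eq = [2.33×10⁵ × 0.80 / (4 × 5.67×10⁻⁸)]^(1/4) = (8.21×10¹¹)^(1/4) = 952 K.

T_eq ≈ 952 K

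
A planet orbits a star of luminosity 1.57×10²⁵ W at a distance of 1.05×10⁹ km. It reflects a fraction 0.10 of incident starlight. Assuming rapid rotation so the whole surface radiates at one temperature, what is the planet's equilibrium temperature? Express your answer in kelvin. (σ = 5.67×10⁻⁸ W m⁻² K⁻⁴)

d = 1.05×10⁹ km = 1.05×10¹² m.
Flux: S = L/(4πd²) = 1.57×10²⁵/(4π×(1.05×10¹²)²) = 1.13 W m⁻².
Energy balance: absorbed = emitted ⇒ πR²·S(1−A) = 4πR²·σT_eq⁴, so T_eq⁴ = S(1−A)/(4σ).
T_eq = [1.13 × 0.90 / (4 × 5.67×10⁻⁸)]^(1/4) = (4.50×10⁶)^(1/4) = 46.0 K.

T_eq ≈ 46.0 K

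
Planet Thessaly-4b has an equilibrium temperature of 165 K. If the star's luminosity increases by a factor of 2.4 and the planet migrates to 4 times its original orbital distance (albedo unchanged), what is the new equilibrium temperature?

T_eq ∝ L^(1/4) · d^(−1/2).
T′ = 165 × 2.4^(1/4) / 4^(1/2) = 103 K.

T_eq ≈ 103 K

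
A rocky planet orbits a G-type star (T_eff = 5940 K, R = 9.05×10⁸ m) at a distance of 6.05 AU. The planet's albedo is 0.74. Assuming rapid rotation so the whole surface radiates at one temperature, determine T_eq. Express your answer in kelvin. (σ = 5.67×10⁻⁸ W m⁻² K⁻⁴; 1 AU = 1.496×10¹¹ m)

d = 6.05 AU = 9.05×10¹¹ m.
L = 4πR_⋆²σT_⋆⁴ = 4π(9.05×10⁸)² × 5.67×10⁻⁸ × (5940)⁴ = 7.27×10²⁶ W.
S = L/(4πd²) = 70.6 W m⁻².
Energy balance: absorbed = emitted ⇒ πR²·S(1−A) = 4πR²·σT_eq⁴, so T_eq⁴ = S(1−A)/(4σ).
T_eq = [70.6 × 0.26 / (4 × 5.67×10⁻⁸)]^(1/4) = (8.09×10⁷)^(1/4) = 94.8 K.

T_eq ≈ 94.8 K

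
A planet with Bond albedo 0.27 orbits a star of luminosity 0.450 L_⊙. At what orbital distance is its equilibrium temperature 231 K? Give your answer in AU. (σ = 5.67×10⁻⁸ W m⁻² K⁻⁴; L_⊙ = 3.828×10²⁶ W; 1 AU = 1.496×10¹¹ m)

d ≈ 0.832 AU

L = 0.450 × 3.828×10²⁶ = 1.72×10²⁶ W.
From T_eq⁴ = L(1−A)/(16πσd²): d = √[L(1−A)/(16πσT_eq⁴)].
d = √[1.72×10²⁶ × 0.73 / (16π × 5.67×10⁻⁸ × (231)⁴)] = 1.24×10¹¹ m = 0.832 AU.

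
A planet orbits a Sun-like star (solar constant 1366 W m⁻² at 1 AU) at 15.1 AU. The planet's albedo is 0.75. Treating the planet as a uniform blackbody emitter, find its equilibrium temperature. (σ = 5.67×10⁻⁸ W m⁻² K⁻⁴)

T_eq ≈ 50.7 K

Flux at 15.1 AU: S = 1366/15.1² = 5.99 W m⁻².
Energy balance: absorbed = emitted ⇒ πR²·S(1−A) = 4πR²·σT_eq⁴, so T_eq⁴ = S(1−A)/(4σ).
T_eq = [5.99 × 0.25 / (4 × 5.67×10⁻⁸)]^(1/4) = (6.60×10⁶)^(1/4) = 50.7 K.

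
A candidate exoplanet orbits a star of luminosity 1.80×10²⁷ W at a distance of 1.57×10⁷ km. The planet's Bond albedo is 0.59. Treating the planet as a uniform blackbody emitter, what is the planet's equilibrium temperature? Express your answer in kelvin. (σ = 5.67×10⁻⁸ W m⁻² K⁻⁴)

T_eq ≈ 1010 K

d = 1.57×10⁷ km = 1.57×10¹⁰ m.
Flux: S = L/(4πd²) = 1.80×10²⁷/(4π×(1.57×10¹⁰)²) = 5.81×10⁵ W m⁻².
Energy balance: absorbed = emitted ⇒ πR²·S(1−A) = 4πR²·σT_eq⁴, so T_eq⁴ = S(1−A)/(4σ).
T_eq = [5.81×10⁵ × 0.41 / (4 × 5.67×10⁻⁸)]^(1/4) = (1.05×10¹²)^(1/4) = 1010 K.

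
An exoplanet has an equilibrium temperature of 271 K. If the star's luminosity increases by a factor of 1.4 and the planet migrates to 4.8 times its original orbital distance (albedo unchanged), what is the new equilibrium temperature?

T_eq ≈ 135 K

T_eq ∝ L^(1/4) · d^(−1/2).
T′ = 271 × 1.4^(1/4) / 4.8^(1/2) = 135 K.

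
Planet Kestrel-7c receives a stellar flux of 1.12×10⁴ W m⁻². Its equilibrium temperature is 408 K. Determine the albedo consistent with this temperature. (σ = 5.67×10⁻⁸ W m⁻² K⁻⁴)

From T_eq⁴ = S(1−A)/(4σ): 1−A = 4σT_eq⁴/S.
1−A = 4 × 5.67×10⁻⁸ × (408)⁴ / 1.12×10⁴ = 0.561.

A ≈ 0.44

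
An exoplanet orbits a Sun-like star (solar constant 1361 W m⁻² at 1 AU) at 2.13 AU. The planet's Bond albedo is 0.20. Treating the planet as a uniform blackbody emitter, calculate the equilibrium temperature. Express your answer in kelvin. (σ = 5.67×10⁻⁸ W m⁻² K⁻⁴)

T_eq ≈ 180 K

Flux at 2.13 AU: S = 1361/2.13² = 300 W m⁻².
Energy balance: absorbed = emitted ⇒ πR²·S(1−A) = 4πR²·σT_eq⁴, so T_eq⁴ = S(1−A)/(4σ).
T_eq = [300 × 0.80 / (4 × 5.67×10⁻⁸)]^(1/4) = (1.06×10⁹)^(1/4) = 180 K.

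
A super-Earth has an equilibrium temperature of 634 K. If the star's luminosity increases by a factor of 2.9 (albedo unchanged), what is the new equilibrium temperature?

T_eq ∝ L^(1/4) · d^(−1/2).
T′ = 634 × 2.9^(1/4) = 827 K.

T_eq ≈ 827 K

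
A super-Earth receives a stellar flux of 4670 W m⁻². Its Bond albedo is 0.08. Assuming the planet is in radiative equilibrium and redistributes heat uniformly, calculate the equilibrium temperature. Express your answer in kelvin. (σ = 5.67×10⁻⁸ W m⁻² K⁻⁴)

T_eq ≈ 371 K

Energy balance: absorbed = emitted ⇒ πR²·S(1−A) = 4πR²·σT_eq⁴, so T_eq⁴ = S(1−A)/(4σ).
T_eq = [4670 × 0.92 / (4 × 5.67×10⁻⁸)]^(1/4) = (1.89×10¹⁰)^(1/4) = 371 K.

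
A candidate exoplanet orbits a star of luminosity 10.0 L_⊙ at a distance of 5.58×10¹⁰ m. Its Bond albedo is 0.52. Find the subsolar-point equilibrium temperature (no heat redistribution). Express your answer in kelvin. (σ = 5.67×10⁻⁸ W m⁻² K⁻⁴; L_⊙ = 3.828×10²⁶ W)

L = 10.0 × 3.828×10²⁶ = 3.83×10²⁷ W.
Flux: S = L/(4πd²) = 3.83×10²⁷/(4π×(5.58×10¹⁰)²) = 9.78×10⁴ W m⁻².
At the subsolar point the surface absorbs S(1−A) and emits σT⁴ per unit area — no factor of 4, since only the local patch is in balance.
T = [9.78×10⁴ × 0.48 / 5.67×10⁻⁸]^(1/4) = (8.28×10¹¹)^(1/4) = 954 K.

T_ss ≈ 954 K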